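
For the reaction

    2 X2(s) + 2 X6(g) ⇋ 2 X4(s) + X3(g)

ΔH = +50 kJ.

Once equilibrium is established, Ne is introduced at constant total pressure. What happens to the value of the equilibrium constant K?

unchanged

The equilibrium constant depends only on temperature. This perturbation may move the position of equilibrium, but since T is unchanged, K itself is unchanged.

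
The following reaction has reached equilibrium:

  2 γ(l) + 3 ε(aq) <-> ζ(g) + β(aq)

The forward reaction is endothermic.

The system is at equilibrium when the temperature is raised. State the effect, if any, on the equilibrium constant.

K depends on temperature via the van 't Hoff relation. The forward reaction is endothermic, so raising T increases K.

increases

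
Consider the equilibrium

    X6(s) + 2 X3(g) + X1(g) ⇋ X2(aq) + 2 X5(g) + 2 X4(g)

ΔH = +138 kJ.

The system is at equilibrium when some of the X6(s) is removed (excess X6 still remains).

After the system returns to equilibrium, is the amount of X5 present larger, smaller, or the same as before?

unchanged

X6 is a pure solid; its activity is 1 regardless of amount, so Q is unaffected — no shift from this change.
No net shift occurs, so the amount of X5 is unchanged.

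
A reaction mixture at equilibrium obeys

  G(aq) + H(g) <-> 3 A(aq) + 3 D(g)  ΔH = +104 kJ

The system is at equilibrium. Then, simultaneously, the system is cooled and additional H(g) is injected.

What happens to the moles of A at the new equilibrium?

The forward reaction is endothermic. Lowering T favours the exothermic direction — shift to the left.
Adding H (g), a reactant, drives the reaction to the right.
The two effects oppose each other, so the net shift — and hence the change in A — cannot be determined from the given information.

cannot be determined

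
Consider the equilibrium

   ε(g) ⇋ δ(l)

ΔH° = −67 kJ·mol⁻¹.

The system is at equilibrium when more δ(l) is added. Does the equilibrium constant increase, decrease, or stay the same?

The equilibrium constant depends only on temperature. This perturbation changes neither the position of equilibrium nor K.

unchanged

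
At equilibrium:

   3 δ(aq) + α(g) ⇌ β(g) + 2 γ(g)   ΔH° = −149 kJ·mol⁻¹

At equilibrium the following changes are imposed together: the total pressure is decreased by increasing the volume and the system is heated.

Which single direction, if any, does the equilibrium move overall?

Gas moles: reactants 1, products 3 (Δn_gas = +2). Expansion shifts the system toward the side with more moles of gas — to the right.
The forward reaction is exothermic. Raising T favours the endothermic direction — shift to the left.
The individual effects push in opposite directions; without quantitative information the net direction cannot be determined.

cannot be determined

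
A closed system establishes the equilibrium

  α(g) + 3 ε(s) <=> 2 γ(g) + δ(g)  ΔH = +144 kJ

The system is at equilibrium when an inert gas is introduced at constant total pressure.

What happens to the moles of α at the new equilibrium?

Adding inert gas at constant total pressure expands the volume and lowers every reacting partial pressure. With Δn_gas = 3 − 1 = +2, Q moves away from K toward the side with fewer gas moles, so the system shifts toward the side with more gas moles — to the right.
The net shift is to the right. α is a reactant, so its amount decreases.

decreases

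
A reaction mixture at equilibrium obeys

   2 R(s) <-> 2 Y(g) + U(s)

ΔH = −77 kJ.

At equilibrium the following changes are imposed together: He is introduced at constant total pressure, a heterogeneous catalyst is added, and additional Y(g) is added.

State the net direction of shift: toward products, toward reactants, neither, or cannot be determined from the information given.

cannot be determined

Adding inert gas at constant total pressure expands the volume and lowers every reacting partial pressure. With Δn_gas = 2 − 0 = +2, Q moves away from K toward the side with fewer gas moles, so the system shifts toward the side with more gas moles — to the right.
A catalyst speeds both forward and reverse rates equally; it changes neither Q nor K — no shift from this change.
Adding Y (g), a product, drives the reaction to the left.
The individual effects push in opposite directions; without quantitative information the net direction cannot be determined.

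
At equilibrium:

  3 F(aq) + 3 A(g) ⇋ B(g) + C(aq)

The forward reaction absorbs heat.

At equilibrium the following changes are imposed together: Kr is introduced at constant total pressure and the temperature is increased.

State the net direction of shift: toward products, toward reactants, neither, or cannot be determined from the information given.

cannot be determined

Adding inert gas at constant total pressure expands the volume and lowers every reacting partial pressure. With Δn_gas = 1 − 3 = -2, Q moves away from K toward the side with fewer gas moles, so the system shifts toward the side with more gas moles — to the left.
The forward reaction is endothermic. Raising T favours the endothermic direction — shift to the right.
The individual effects push in opposite directions; without quantitative information the net direction cannot be determined.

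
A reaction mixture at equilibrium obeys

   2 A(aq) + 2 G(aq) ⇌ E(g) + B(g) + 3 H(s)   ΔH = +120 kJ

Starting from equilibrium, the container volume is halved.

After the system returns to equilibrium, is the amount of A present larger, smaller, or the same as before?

Gas moles: reactants 0, products 2 (Δn_gas = +2). Compression shifts the system toward the side with fewer moles of gas — to the left.
The net shift is to the left. A is a reactant, so its amount increases.

increases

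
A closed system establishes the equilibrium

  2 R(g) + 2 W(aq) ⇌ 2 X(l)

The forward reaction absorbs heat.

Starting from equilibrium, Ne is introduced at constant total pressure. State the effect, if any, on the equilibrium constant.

unchanged

The equilibrium constant depends only on temperature. This perturbation may move the position of equilibrium, but since T is unchanged, K itself is unchanged.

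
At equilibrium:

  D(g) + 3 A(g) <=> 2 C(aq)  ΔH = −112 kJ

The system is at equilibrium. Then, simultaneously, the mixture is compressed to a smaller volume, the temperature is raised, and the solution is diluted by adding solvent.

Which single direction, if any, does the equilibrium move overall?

Gas moles: reactants 4, products 0 (Δn_gas = -4). Compression shifts the system toward the side with fewer moles of gas — to the right.
The forward reaction is exothermic. Raising T favours the endothermic direction — shift to the left.
Dilution lowers every aqueous concentration by the same factor. Δn_aq = 2 − 0 = +2, so the system shifts toward the side with more dissolved moles — to the right.
The individual effects push in opposite directions; without quantitative information the net direction cannot be determined.

cannot be determined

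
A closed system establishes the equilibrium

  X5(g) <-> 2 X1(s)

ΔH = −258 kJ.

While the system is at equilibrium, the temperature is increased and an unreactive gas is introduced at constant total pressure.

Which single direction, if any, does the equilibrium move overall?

left

The forward reaction is exothermic. Raising T favours the endothermic direction — shift to the left.
Adding inert gas at constant total pressure expands the volume and lowers every reacting partial pressure. With Δn_gas = 0 − 1 = -1, Q moves away from K toward the side with fewer gas moles, so the system shifts toward the side with more gas moles — to the left.
All effects act in the same direction — net shift to the left.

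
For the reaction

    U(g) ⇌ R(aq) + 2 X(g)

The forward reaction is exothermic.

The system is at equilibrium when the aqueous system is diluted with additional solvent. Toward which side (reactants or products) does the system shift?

Dilution lowers every aqueous concentration by the same factor. Δn_aq = 1 − 0 = +1, so the system shifts toward the side with more dissolved moles — to the right.

right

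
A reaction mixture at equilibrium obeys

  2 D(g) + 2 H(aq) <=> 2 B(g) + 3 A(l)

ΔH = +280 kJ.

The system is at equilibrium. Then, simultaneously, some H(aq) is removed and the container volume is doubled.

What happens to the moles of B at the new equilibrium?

Removing H (aq), a reactant, drives the reaction to the left.
Gas moles: reactants 2, products 2. Δn_gas = 0, so a volume change leaves Q equal to K — no shift from this change.
The net shift is to the left. B is a product, so its amount decreases.

decreases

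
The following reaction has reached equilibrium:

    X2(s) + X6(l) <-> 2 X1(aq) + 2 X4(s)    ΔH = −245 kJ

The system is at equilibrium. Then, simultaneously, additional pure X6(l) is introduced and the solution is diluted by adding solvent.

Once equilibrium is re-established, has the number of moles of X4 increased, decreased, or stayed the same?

X6 is a pure liquid; its activity is 1 regardless of amount, so Q is unaffected — no shift from this change.
Dilution lowers every aqueous concentration by the same factor. Δn_aq = 2 − 0 = +2, so the system shifts toward the side with more dissolved moles — to the right.
The net shift is to the right. X4 is a product, so its amount increases.

increases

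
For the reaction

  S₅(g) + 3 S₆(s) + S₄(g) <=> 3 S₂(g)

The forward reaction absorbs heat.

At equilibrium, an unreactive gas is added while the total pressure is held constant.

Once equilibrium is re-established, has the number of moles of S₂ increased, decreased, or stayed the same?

increases

Adding inert gas at constant total pressure expands the volume and lowers every reacting partial pressure. With Δn_gas = 3 − 2 = +1, Q moves away from K toward the side with fewer gas moles, so the system shifts toward the side with more gas moles — to the right.
The net shift is to the right. S₂ is a product, so its amount increases.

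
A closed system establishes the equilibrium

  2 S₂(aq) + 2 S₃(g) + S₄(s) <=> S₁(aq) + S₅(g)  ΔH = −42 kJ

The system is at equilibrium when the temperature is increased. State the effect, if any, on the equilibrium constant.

K depends on temperature via the van 't Hoff relation. The forward reaction is exothermic, so raising T decreases K.

decreases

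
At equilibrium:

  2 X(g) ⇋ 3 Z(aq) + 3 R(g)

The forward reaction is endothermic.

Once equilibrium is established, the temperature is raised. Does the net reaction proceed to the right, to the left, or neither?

The forward reaction is endothermic. Raising T favours the endothermic direction — shift to the right.

right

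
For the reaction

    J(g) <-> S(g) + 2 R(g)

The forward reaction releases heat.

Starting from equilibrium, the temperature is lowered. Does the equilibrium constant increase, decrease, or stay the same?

increases

K depends on temperature via the van 't Hoff relation. The forward reaction is exothermic, so lowering T increases K.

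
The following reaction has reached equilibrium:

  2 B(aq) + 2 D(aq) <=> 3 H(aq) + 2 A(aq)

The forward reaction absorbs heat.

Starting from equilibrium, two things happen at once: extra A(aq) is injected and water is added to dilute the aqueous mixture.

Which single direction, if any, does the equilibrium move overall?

Adding A (aq), a product, drives the reaction to the left.
Dilution lowers every aqueous concentration by the same factor. Δn_aq = 5 − 4 = +1, so the system shifts toward the side with more dissolved moles — to the right.
The individual effects push in opposite directions; without quantitative information the net direction cannot be determined.

cannot be determined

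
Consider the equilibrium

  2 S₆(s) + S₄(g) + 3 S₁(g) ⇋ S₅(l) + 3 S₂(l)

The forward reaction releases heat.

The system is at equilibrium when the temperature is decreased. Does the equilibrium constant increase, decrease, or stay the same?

increases

K depends on temperature via the van 't Hoff relation. The forward reaction is exothermic, so lowering T increases K.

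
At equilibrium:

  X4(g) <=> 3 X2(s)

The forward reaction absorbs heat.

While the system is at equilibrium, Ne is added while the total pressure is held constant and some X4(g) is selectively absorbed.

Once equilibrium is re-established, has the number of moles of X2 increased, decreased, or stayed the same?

Adding inert gas at constant total pressure expands the volume and lowers every reacting partial pressure. With Δn_gas = 0 − 1 = -1, Q moves away from K toward the side with fewer gas moles, so the system shifts toward the side with more gas moles — to the left.
Removing X4 (g), a reactant, drives the reaction to the left.
The net shift is to the left. X2 is a product, so its amount decreases.

decreases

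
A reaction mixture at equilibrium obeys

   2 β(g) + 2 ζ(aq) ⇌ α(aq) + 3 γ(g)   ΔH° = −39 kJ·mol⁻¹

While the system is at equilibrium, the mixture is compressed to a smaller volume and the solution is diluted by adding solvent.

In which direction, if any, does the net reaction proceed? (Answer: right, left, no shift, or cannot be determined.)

Gas moles: reactants 2, products 3 (Δn_gas = +1). Compression shifts the system toward the side with fewer moles of gas — to the left.
Dilution lowers every aqueous concentration by the same factor. Δn_aq = 1 − 2 = -1, so the system shifts toward the side with more dissolved moles — to the left.
All effects act in the same direction — net shift to the left.

left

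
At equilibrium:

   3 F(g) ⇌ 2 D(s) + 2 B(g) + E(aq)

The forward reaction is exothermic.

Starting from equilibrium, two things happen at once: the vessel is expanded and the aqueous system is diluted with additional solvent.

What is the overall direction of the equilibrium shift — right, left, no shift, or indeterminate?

Gas moles: reactants 3, products 2 (Δn_gas = -1). Expansion shifts the system toward the side with more moles of gas — to the left.
Dilution lowers every aqueous concentration by the same factor. Δn_aq = 1 − 0 = +1, so the system shifts toward the side with more dissolved moles — to the right.
The individual effects push in opposite directions; without quantitative information the net direction cannot be determined.

cannot be determined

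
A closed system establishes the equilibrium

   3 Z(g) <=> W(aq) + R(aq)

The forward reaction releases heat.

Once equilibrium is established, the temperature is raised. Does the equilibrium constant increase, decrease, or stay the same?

K depends on temperature via the van 't Hoff relation. The forward reaction is exothermic, so raising T decreases K.

decreases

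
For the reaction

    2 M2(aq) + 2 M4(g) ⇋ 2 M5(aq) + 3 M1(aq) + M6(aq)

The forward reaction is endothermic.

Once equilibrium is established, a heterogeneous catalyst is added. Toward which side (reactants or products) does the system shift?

A catalyst speeds both forward and reverse rates equally; it changes neither Q nor K — no shift from this change.

no shift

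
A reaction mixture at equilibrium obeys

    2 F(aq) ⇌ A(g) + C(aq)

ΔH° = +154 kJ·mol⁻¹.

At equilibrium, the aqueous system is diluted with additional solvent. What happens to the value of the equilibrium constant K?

The equilibrium constant depends only on temperature. This perturbation may move the position of equilibrium, but since T is unchanged, K itself is unchanged.

unchanged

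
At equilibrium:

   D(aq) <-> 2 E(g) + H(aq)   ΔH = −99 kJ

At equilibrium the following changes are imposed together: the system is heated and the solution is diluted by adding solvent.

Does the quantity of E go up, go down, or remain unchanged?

The forward reaction is exothermic. Raising T favours the endothermic direction — shift to the left.
Dilution scales every aqueous concentration by the same factor. Δn_aq = 1 − 1 = 0, so Q is unchanged — no shift.
The net shift is to the left. E is a product, so its amount decreases.

decreases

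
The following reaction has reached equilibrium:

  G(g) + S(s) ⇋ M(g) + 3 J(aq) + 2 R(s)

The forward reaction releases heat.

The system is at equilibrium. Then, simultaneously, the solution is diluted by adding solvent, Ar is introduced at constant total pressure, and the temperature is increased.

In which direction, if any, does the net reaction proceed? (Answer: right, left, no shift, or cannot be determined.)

cannot be determined

Dilution lowers every aqueous concentration by the same factor. Δn_aq = 3 − 0 = +3, so the system shifts toward the side with more dissolved moles — to the right.
Adding inert gas at constant total pressure expands the volume, scaling every reacting partial pressure by the same factor. Δn_gas = 1 − 1 = 0, so Q is unchanged — no shift.
The forward reaction is exothermic. Raising T favours the endothermic direction — shift to the left.
The individual effects push in opposite directions; without quantitative information the net direction cannot be determined.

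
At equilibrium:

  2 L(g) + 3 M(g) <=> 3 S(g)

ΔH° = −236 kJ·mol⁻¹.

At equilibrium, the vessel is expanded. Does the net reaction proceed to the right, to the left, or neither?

left

Gas moles: reactants 5, products 3 (Δn_gas = -2). Expansion shifts the system toward the side with more moles of gas — to the left.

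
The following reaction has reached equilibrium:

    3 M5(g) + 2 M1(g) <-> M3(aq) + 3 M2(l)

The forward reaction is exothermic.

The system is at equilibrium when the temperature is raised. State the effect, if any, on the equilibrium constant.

decreases

K depends on temperature via the van 't Hoff relation. The forward reaction is exothermic, so raising T decreases K.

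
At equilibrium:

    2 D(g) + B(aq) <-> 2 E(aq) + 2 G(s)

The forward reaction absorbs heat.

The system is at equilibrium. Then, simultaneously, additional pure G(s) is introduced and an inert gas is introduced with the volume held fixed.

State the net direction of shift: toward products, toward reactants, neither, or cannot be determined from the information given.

G is a pure solid; its activity is 1 regardless of amount, so Q is unaffected — no shift from this change.
At constant volume, adding an inert gas leaves every reacting species' partial pressure unchanged, so Q is unchanged — no shift from this change.
None of the changes alters Q relative to K, so there is no net shift.

no shift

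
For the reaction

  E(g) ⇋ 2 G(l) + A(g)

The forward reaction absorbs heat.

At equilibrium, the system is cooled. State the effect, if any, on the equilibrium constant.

K depends on temperature via the van 't Hoff relation. The forward reaction is endothermic, so lowering T decreases K.

decreases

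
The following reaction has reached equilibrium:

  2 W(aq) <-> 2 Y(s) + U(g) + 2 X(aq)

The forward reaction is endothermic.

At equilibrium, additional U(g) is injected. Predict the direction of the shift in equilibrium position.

left

Adding U (g), a product, drives the reaction to the left.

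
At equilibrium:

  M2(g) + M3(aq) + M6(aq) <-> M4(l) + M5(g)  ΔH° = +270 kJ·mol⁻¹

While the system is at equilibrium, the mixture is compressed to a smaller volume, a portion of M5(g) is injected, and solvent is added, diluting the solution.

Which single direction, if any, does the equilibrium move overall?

Gas moles: reactants 1, products 1. Δn_gas = 0, so a volume change leaves Q equal to K — no shift from this change.
Adding M5 (g), a product, drives the reaction to the left.
Dilution lowers every aqueous concentration by the same factor. Δn_aq = 0 − 2 = -2, so the system shifts toward the side with more dissolved moles — to the left.
Only the nonzero effect(s) matter; the net shift is to the left.

left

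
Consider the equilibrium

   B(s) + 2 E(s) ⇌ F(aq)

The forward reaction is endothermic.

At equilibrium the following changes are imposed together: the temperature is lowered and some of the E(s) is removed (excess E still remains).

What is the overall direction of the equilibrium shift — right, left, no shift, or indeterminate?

The forward reaction is endothermic. Lowering T favours the exothermic direction — shift to the left.
E is a pure solid; its activity is 1 regardless of amount, so Q is unaffected — no shift from this change.
Only the nonzero effect(s) matter; the net shift is to the left.

left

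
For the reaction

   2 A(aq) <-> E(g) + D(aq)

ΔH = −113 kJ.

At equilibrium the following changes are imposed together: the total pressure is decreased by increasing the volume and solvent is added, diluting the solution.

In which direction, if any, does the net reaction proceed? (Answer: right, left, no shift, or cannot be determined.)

Gas moles: reactants 0, products 1 (Δn_gas = +1). Expansion shifts the system toward the side with more moles of gas — to the right.
Dilution lowers every aqueous concentration by the same factor. Δn_aq = 1 − 2 = -1, so the system shifts toward the side with more dissolved moles — to the left.
The individual effects push in opposite directions; without quantitative information the net direction cannot be determined.

cannot be determined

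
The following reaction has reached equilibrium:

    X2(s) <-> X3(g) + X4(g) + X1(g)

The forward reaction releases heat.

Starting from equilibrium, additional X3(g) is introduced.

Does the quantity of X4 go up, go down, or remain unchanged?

Adding X3 (g), a product, drives the reaction to the left.
The net shift is to the left. X4 is a product, so its amount decreases.

decreases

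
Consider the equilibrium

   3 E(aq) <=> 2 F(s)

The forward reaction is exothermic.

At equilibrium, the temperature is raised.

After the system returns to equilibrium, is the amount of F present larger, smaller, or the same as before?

The forward reaction is exothermic. Raising T favours the endothermic direction — shift to the left.
The net shift is to the left. F is a product, so its amount decreases.

decreases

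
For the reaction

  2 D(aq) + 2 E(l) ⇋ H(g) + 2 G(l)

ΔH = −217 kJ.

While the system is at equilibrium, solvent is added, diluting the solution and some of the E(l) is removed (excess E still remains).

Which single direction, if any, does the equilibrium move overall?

Dilution lowers every aqueous concentration by the same factor. Δn_aq = 0 − 2 = -2, so the system shifts toward the side with more dissolved moles — to the left.
E is a pure liquid; its activity is 1 regardless of amount, so Q is unaffected — no shift from this change.
Only the nonzero effect(s) matter; the net shift is to the left.

left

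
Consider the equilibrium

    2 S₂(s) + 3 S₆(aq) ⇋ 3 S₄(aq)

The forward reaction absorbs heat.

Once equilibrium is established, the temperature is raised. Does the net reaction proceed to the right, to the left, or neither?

right

The forward reaction is endothermic. Raising T favours the endothermic direction — shift to the right.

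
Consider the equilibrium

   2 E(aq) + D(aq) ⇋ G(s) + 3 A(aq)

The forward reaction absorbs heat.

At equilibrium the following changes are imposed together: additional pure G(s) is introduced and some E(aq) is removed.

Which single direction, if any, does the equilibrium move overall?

left

G is a pure solid; its activity is 1 regardless of amount, so Q is unaffected — no shift from this change.
Removing E (aq), a reactant, drives the reaction to the left.
Only the nonzero effect(s) matter; the net shift is to the left.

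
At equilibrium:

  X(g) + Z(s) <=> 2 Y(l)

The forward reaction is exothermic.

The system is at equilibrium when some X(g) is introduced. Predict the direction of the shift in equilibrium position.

right

Adding X (g), a reactant, drives the reaction to the right.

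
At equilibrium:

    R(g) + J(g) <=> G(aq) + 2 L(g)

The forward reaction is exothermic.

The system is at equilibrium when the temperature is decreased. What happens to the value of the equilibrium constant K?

K depends on temperature via the van 't Hoff relation. The forward reaction is exothermic, so lowering T increases K.

increases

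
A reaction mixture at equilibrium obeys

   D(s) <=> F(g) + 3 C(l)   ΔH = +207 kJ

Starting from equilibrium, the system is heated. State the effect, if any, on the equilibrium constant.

increases

K depends on temperature via the van 't Hoff relation. The forward reaction is endothermic, so raising T increases K.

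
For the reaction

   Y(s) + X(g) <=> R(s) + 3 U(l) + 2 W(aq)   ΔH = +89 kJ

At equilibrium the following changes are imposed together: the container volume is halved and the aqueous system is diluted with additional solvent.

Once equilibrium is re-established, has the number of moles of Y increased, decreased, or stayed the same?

Gas moles: reactants 1, products 0 (Δn_gas = -1). Compression shifts the system toward the side with fewer moles of gas — to the right.
Dilution lowers every aqueous concentration by the same factor. Δn_aq = 2 − 0 = +2, so the system shifts toward the side with more dissolved moles — to the right.
The net shift is to the right. Y is a reactant, so its amount decreases.

decreases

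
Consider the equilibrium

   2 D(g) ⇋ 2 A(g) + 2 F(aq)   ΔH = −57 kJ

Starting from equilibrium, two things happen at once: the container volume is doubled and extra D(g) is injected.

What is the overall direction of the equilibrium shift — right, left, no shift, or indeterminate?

Gas moles: reactants 2, products 2. Δn_gas = 0, so a volume change leaves Q equal to K — no shift from this change.
Adding D (g), a reactant, drives the reaction to the right.
Only the nonzero effect(s) matter; the net shift is to the right.

right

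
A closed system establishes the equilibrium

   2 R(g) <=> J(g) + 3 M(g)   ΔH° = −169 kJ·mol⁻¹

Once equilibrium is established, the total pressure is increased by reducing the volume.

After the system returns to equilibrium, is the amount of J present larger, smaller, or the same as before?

Gas moles: reactants 2, products 4 (Δn_gas = +2). Compression shifts the system toward the side with fewer moles of gas — to the left.
The net shift is to the left. J is a product, so its amount decreases.

decreases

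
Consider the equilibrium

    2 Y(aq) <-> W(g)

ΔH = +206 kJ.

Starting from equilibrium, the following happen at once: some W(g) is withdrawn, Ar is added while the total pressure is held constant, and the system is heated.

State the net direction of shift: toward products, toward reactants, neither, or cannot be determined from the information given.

right

Removing W (g), a product, drives the reaction to the right.
Adding inert gas at constant total pressure expands the volume and lowers every reacting partial pressure. With Δn_gas = 1 − 0 = +1, Q moves away from K toward the side with fewer gas moles, so the system shifts toward the side with more gas moles — to the right.
The forward reaction is endothermic. Raising T favours the endothermic direction — shift to the right.
All effects act in the same direction — net shift to the right.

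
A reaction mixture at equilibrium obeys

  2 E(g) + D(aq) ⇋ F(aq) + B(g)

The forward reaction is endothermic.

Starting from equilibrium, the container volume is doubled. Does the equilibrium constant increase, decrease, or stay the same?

unchanged

The equilibrium constant depends only on temperature. This perturbation may move the position of equilibrium, but since T is unchanged, K itself is unchanged.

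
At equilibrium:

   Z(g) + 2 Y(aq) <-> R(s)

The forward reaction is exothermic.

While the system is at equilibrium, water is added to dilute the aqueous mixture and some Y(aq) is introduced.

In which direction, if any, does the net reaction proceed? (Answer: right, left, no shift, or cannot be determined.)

Dilution lowers every aqueous concentration by the same factor. Δn_aq = 0 − 2 = -2, so the system shifts toward the side with more dissolved moles — to the left.
Adding Y (aq), a reactant, drives the reaction to the right.
The individual effects push in opposite directions; without quantitative information the net direction cannot be determined.

cannot be determined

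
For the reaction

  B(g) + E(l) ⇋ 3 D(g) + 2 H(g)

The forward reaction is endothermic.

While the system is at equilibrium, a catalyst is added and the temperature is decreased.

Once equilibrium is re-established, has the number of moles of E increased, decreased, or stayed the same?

increases

A catalyst speeds both forward and reverse rates equally; it changes neither Q nor K — no shift from this change.
The forward reaction is endothermic. Lowering T favours the exothermic direction — shift to the left.
The net shift is to the left. E is a reactant, so its amount increases.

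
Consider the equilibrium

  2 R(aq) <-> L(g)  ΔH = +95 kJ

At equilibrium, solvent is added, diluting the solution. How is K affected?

unchanged

The equilibrium constant depends only on temperature. This perturbation may move the position of equilibrium, but since T is unchanged, K itself is unchanged.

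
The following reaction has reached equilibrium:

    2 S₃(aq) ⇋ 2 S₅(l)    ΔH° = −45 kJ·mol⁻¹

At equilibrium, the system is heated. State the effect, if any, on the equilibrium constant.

decreases

K depends on temperature via the van 't Hoff relation. The forward reaction is exothermic, so raising T decreases K.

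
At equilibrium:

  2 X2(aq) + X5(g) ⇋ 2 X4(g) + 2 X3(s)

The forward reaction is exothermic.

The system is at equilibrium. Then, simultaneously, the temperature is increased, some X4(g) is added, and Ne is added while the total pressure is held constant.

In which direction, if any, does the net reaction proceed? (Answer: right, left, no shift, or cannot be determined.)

The forward reaction is exothermic. Raising T favours the endothermic direction — shift to the left.
Adding X4 (g), a product, drives the reaction to the left.
Adding inert gas at constant total pressure expands the volume and lowers every reacting partial pressure. With Δn_gas = 2 − 1 = +1, Q moves away from K toward the side with fewer gas moles, so the system shifts toward the side with more gas moles — to the right.
The individual effects push in opposite directions; without quantitative information the net direction cannot be determined.

cannot be determined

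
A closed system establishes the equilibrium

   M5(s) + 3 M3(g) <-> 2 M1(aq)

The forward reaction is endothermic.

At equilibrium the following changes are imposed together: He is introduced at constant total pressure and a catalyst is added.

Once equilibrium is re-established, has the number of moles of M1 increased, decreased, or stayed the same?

decreases

Adding inert gas at constant total pressure expands the volume and lowers every reacting partial pressure. With Δn_gas = 0 − 3 = -3, Q moves away from K toward the side with fewer gas moles, so the system shifts toward the side with more gas moles — to the left.
A catalyst speeds both forward and reverse rates equally; it changes neither Q nor K — no shift from this change.
The net shift is to the left. M1 is a product, so its amount decreases.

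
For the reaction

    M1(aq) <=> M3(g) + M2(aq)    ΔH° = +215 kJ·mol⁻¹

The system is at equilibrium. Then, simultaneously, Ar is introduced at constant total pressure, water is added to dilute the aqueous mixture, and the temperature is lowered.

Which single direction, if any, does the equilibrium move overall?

cannot be determined

Adding inert gas at constant total pressure expands the volume and lowers every reacting partial pressure. With Δn_gas = 1 − 0 = +1, Q moves away from K toward the side with fewer gas moles, so the system shifts toward the side with more gas moles — to the right.
Dilution scales every aqueous concentration by the same factor. Δn_aq = 1 − 1 = 0, so Q is unchanged — no shift.
The forward reaction is endothermic. Lowering T favours the exothermic direction — shift to the left.
The individual effects push in opposite directions; without quantitative information the net direction cannot be determined.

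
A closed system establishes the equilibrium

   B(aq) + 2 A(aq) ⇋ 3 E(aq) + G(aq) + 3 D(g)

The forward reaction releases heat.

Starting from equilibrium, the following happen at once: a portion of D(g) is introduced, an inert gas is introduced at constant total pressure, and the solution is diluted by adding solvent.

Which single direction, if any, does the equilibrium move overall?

cannot be determined

Adding D (g), a product, drives the reaction to the left.
Adding inert gas at constant total pressure expands the volume and lowers every reacting partial pressure. With Δn_gas = 3 − 0 = +3, Q moves away from K toward the side with fewer gas moles, so the system shifts toward the side with more gas moles — to the right.
Dilution lowers every aqueous concentration by the same factor. Δn_aq = 4 − 3 = +1, so the system shifts toward the side with more dissolved moles — to the right.
The individual effects push in opposite directions; without quantitative information the net direction cannot be determined.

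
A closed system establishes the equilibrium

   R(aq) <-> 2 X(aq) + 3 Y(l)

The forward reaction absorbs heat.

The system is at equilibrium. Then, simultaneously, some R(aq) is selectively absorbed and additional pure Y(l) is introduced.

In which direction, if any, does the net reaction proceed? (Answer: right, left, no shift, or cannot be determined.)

left

Removing R (aq), a reactant, drives the reaction to the left.
Y is a pure liquid; its activity is 1 regardless of amount, so Q is unaffected — no shift from this change.
Only the nonzero effect(s) matter; the net shift is to the left.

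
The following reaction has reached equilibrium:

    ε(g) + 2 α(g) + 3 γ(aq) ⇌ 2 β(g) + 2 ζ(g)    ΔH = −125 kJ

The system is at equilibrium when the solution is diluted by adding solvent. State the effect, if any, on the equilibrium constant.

unchanged

The equilibrium constant depends only on temperature. This perturbation may move the position of equilibrium, but since T is unchanged, K itself is unchanged.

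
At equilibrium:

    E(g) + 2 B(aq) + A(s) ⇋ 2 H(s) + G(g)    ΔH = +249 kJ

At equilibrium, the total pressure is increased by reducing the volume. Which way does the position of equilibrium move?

no shift

Gas moles: reactants 1, products 1. Δn_gas = 0, so a volume change leaves Q equal to K — no shift from this change.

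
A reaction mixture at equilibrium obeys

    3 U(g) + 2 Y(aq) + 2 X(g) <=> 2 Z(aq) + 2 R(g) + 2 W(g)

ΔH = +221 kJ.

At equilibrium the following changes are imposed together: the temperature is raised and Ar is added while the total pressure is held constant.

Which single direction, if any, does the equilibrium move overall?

cannot be determined

The forward reaction is endothermic. Raising T favours the endothermic direction — shift to the right.
Adding inert gas at constant total pressure expands the volume and lowers every reacting partial pressure. With Δn_gas = 4 − 5 = -1, Q moves away from K toward the side with fewer gas moles, so the system shifts toward the side with more gas moles — to the left.
The individual effects push in opposite directions; without quantitative information the net direction cannot be determined.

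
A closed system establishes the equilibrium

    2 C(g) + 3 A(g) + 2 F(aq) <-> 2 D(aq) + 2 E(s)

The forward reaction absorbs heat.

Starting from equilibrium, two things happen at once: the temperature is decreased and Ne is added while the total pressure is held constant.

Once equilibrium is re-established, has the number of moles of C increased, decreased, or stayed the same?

The forward reaction is endothermic. Lowering T favours the exothermic direction — shift to the left.
Adding inert gas at constant total pressure expands the volume and lowers every reacting partial pressure. With Δn_gas = 0 − 5 = -5, Q moves away from K toward the side with fewer gas moles, so the system shifts toward the side with more gas moles — to the left.
The net shift is to the left. C is a reactant, so its amount increases.

increases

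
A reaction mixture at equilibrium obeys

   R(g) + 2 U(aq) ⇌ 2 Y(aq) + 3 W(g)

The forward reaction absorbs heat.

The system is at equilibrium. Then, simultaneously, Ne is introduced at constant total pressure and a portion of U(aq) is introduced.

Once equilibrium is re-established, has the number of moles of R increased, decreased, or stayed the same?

decreases

Adding inert gas at constant total pressure expands the volume and lowers every reacting partial pressure. With Δn_gas = 3 − 1 = +2, Q moves away from K toward the side with fewer gas moles, so the system shifts toward the side with more gas moles — to the right.
Adding U (aq), a reactant, drives the reaction to the right.
The net shift is to the right. R is a reactant, so its amount decreases.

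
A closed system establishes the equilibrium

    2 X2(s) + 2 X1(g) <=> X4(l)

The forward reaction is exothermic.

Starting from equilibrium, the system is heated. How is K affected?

K depends on temperature via the van 't Hoff relation. The forward reaction is exothermic, so raising T decreases K.

decreases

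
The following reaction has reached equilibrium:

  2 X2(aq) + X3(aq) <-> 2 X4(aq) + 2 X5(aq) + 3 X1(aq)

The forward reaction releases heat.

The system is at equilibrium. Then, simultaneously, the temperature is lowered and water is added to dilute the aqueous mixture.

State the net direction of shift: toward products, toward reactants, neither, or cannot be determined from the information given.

right

The forward reaction is exothermic. Lowering T favours the exothermic direction — shift to the right.
Dilution lowers every aqueous concentration by the same factor. Δn_aq = 7 − 3 = +4, so the system shifts toward the side with more dissolved moles — to the right.
All effects act in the same direction — net shift to the right.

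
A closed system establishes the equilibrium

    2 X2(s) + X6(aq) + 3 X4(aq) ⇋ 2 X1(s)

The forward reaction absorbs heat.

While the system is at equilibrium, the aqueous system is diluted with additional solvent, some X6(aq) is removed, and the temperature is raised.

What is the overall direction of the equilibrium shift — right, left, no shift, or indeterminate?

Dilution lowers every aqueous concentration by the same factor. Δn_aq = 0 − 4 = -4, so the system shifts toward the side with more dissolved moles — to the left.
Removing X6 (aq), a reactant, drives the reaction to the left.
The forward reaction is endothermic. Raising T favours the endothermic direction — shift to the right.
The individual effects push in opposite directions; without quantitative information the net direction cannot be determined.

cannot be determined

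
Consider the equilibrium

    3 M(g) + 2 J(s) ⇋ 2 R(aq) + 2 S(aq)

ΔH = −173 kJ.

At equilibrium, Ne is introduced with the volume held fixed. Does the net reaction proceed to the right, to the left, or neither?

no shift

At constant volume, adding an inert gas leaves every reacting species' partial pressure unchanged, so Q is unchanged — no shift from this change.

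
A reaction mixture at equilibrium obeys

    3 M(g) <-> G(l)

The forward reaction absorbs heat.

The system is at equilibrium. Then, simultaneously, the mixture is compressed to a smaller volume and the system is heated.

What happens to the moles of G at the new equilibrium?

increases

Gas moles: reactants 3, products 0 (Δn_gas = -3). Compression shifts the system toward the side with fewer moles of gas — to the right.
The forward reaction is endothermic. Raising T favours the endothermic direction — shift to the right.
The net shift is to the right. G is a product, so its amount increases.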